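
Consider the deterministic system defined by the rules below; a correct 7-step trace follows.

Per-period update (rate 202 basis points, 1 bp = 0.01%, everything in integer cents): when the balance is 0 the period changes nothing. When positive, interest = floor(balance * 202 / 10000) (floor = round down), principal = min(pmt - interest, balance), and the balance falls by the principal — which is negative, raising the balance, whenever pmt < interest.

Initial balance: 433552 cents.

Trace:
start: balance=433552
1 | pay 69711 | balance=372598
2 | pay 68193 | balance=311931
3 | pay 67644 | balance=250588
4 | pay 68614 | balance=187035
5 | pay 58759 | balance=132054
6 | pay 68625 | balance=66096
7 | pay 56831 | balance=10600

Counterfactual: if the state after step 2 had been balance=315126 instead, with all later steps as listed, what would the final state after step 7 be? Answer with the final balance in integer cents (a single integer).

state after step 2 := balance=315126
3 | pay 67644 | balance=253847
4 | pay 68614 | balance=190360
5 | pay 58759 | balance=135446
6 | pay 68625 | balance=69557
7 | pay 56831 | balance=14131

14131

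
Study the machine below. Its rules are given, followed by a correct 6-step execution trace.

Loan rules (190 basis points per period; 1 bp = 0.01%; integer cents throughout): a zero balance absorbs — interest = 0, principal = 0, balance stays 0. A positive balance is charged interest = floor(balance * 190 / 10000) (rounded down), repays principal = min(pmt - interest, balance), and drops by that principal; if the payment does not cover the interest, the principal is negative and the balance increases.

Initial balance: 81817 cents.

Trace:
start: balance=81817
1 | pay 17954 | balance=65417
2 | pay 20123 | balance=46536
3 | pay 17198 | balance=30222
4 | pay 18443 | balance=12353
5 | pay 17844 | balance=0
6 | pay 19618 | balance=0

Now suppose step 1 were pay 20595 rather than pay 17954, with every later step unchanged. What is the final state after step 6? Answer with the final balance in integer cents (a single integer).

(re-executing from step 1 with the substitution; state before step 1: balance=81817)
1 | pay 20595 | balance=62776
2 | pay 20123 | balance=43845
3 | pay 17198 | balance=27480
4 | pay 18443 | balance=9559
5 | pay 17844 | balance=0
6 | pay 19618 | balance=0

0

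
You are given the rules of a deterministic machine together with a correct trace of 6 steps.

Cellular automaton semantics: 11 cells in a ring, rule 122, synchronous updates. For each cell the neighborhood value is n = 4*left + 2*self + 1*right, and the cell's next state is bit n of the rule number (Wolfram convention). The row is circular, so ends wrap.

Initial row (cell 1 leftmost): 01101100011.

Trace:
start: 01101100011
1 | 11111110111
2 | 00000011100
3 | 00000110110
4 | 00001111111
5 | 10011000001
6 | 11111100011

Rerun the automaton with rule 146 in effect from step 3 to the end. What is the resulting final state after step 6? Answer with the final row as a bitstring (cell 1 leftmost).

01100010100

(re-executing steps 3..6 under rule 146; state before step 3: 00000011100)
3 | 00000101010
4 | 00001000001
5 | 10010100010
6 | 01100010100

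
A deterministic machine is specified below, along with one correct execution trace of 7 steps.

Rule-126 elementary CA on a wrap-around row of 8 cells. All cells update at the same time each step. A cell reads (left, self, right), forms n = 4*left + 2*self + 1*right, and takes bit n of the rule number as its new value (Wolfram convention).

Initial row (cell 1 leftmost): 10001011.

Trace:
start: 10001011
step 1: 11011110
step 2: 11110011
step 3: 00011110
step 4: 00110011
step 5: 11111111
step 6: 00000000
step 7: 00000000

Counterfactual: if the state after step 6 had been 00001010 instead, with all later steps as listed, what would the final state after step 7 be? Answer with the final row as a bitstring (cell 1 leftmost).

state after step 6 := 00001010
step 7: 00011111

00011111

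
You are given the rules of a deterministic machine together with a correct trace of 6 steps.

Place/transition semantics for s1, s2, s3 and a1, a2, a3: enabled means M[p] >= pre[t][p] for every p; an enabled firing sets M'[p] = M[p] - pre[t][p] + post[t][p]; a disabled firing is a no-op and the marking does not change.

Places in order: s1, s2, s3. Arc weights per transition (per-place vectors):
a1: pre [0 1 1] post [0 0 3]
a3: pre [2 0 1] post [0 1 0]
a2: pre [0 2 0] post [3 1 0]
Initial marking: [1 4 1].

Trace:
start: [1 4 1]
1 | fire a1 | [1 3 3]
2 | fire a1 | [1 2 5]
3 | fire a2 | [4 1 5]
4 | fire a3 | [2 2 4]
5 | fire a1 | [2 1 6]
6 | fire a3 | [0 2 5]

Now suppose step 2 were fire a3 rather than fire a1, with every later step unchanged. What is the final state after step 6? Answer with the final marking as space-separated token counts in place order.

(re-executing from step 2 with the substitution; state before step 2: [1 3 3])
2 | fire a3 | [1 3 3]
3 | fire a2 | [4 2 3]
4 | fire a3 | [2 3 2]
5 | fire a1 | [2 2 4]
6 | fire a3 | [0 3 3]

0 3 3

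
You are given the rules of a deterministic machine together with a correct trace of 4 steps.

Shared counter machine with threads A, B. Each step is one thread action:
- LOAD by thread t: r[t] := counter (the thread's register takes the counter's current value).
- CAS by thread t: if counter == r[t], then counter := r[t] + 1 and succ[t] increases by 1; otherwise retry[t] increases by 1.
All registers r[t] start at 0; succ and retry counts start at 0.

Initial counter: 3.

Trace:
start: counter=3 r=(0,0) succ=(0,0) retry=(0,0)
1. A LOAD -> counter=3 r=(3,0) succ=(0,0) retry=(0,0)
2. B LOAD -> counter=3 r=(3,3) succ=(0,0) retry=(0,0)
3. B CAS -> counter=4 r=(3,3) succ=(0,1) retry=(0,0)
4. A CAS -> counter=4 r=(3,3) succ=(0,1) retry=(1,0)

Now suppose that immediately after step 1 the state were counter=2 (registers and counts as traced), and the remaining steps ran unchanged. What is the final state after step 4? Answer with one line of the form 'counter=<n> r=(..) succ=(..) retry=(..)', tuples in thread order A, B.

state after step 1 := counter=2 r=(3,0) succ=(0,0) retry=(0,0)
2. B LOAD -> counter=2 r=(3,2) succ=(0,0) retry=(0,0)
3. B CAS -> counter=3 r=(3,2) succ=(0,1) retry=(0,0)
4. A CAS -> counter=4 r=(3,2) succ=(1,1) retry=(0,0)

counter=4 r=(3,2) succ=(1,1) retry=(0,0)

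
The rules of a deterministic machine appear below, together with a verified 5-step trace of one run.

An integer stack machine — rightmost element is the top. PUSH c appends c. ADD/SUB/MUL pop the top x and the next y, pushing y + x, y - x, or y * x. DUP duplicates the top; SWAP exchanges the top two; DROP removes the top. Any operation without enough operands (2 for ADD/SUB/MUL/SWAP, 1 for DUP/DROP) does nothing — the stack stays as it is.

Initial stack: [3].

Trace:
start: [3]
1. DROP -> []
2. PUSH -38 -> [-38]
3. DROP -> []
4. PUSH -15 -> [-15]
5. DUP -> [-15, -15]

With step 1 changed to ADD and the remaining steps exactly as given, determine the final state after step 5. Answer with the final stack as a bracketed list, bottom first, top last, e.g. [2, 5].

(re-executing from step 1 with the substitution; state before step 1: [3])
1. ADD -> [3]
2. PUSH -38 -> [3, -38]
3. DROP -> [3]
4. PUSH -15 -> [3, -15]
5. DUP -> [3, -15, -15]

[3, -15, -15]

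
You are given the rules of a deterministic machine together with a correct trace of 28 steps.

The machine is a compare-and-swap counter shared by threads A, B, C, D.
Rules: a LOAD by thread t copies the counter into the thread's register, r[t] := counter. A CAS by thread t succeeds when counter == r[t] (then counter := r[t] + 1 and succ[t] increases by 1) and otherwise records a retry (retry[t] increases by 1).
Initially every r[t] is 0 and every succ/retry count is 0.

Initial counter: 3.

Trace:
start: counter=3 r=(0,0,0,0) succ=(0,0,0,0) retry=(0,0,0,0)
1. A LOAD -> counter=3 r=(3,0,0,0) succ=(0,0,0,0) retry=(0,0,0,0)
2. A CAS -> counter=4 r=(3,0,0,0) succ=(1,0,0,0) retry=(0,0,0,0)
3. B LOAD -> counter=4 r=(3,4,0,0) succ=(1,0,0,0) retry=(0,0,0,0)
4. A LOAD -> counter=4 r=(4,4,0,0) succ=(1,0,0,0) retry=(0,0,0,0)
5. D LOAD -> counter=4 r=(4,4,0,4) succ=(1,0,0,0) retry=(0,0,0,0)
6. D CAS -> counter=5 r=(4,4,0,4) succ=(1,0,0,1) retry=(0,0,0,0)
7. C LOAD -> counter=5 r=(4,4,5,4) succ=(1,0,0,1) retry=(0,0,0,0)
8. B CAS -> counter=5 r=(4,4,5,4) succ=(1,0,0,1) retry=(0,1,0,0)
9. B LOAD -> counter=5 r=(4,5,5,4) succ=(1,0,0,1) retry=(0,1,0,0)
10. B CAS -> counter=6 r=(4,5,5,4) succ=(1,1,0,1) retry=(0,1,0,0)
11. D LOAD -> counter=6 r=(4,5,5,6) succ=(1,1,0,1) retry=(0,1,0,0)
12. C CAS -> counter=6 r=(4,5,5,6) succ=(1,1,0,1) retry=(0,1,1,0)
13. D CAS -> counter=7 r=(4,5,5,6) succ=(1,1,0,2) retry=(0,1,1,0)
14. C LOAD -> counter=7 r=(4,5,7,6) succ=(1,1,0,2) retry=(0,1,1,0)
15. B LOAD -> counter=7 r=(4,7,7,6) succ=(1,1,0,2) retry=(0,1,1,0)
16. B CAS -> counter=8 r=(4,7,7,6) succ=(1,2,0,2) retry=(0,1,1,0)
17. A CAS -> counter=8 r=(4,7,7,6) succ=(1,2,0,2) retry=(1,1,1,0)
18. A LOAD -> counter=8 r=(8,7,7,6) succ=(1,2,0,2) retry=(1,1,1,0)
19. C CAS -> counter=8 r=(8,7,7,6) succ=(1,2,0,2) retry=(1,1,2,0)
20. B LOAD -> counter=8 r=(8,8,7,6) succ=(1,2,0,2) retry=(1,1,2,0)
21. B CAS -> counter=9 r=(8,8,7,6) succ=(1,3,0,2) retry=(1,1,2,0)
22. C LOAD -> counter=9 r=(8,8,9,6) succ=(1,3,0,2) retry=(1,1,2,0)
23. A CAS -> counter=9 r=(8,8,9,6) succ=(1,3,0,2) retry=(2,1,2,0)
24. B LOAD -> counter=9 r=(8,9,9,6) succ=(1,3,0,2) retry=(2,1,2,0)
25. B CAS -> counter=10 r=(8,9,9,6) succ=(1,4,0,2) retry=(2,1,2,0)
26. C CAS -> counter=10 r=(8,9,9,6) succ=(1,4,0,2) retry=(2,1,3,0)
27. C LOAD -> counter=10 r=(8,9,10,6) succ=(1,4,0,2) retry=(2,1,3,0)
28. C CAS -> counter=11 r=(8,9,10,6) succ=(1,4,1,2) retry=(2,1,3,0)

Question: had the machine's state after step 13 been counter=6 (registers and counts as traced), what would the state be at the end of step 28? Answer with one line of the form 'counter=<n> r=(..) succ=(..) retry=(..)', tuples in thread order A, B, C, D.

counter=10 r=(7,8,9,6) succ=(1,4,1,2) retry=(2,1,3,0)

state after step 13 := counter=6 r=(4,5,5,6) succ=(1,1,0,2) retry=(0,1,1,0)
14. C LOAD -> counter=6 r=(4,5,6,6) succ=(1,1,0,2) retry=(0,1,1,0)
15. B LOAD -> counter=6 r=(4,6,6,6) succ=(1,1,0,2) retry=(0,1,1,0)
16. B CAS -> counter=7 r=(4,6,6,6) succ=(1,2,0,2) retry=(0,1,1,0)
17. A CAS -> counter=7 r=(4,6,6,6) succ=(1,2,0,2) retry=(1,1,1,0)
18. A LOAD -> counter=7 r=(7,6,6,6) succ=(1,2,0,2) retry=(1,1,1,0)
19. C CAS -> counter=7 r=(7,6,6,6) succ=(1,2,0,2) retry=(1,1,2,0)
20. B LOAD -> counter=7 r=(7,7,6,6) succ=(1,2,0,2) retry=(1,1,2,0)
21. B CAS -> counter=8 r=(7,7,6,6) succ=(1,3,0,2) retry=(1,1,2,0)
22. C LOAD -> counter=8 r=(7,7,8,6) succ=(1,3,0,2) retry=(1,1,2,0)
23. A CAS -> counter=8 r=(7,7,8,6) succ=(1,3,0,2) retry=(2,1,2,0)
24. B LOAD -> counter=8 r=(7,8,8,6) succ=(1,3,0,2) retry=(2,1,2,0)
25. B CAS -> counter=9 r=(7,8,8,6) succ=(1,4,0,2) retry=(2,1,2,0)
26. C CAS -> counter=9 r=(7,8,8,6) succ=(1,4,0,2) retry=(2,1,3,0)
27. C LOAD -> counter=9 r=(7,8,9,6) succ=(1,4,0,2) retry=(2,1,3,0)
28. C CAS -> counter=10 r=(7,8,9,6) succ=(1,4,1,2) retry=(2,1,3,0)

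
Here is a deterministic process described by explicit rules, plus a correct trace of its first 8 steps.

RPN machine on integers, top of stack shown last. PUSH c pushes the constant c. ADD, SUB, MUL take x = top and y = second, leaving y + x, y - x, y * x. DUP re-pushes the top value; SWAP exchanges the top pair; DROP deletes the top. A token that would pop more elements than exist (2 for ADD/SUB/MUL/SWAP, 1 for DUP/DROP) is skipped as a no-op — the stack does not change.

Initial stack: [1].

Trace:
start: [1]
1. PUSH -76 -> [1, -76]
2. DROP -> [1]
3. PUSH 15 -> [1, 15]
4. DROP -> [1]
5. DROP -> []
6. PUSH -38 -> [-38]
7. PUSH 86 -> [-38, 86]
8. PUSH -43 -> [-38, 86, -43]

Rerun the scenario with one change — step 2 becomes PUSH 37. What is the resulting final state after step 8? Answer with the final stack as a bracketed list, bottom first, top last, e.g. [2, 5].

(re-executing from step 2 with the substitution; state before step 2: [1, -76])
2. PUSH 37 -> [1, -76, 37]
3. PUSH 15 -> [1, -76, 37, 15]
4. DROP -> [1, -76, 37]
5. DROP -> [1, -76]
6. PUSH -38 -> [1, -76, -38]
7. PUSH 86 -> [1, -76, -38, 86]
8. PUSH -43 -> [1, -76, -38, 86, -43]

[1, -76, -38, 86, -43]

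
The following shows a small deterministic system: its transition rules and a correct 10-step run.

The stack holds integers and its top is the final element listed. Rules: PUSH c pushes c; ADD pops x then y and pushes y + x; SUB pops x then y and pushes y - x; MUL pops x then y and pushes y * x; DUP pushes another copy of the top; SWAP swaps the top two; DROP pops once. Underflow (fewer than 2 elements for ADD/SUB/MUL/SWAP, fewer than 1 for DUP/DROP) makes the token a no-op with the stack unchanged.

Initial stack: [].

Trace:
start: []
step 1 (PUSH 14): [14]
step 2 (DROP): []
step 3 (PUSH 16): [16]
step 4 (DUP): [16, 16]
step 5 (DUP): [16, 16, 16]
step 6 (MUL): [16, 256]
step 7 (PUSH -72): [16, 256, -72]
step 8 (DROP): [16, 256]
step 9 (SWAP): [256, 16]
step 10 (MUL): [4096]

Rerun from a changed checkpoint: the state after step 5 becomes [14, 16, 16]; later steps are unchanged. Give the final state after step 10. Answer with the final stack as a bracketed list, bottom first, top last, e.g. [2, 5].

[3584]

state after step 5 := [14, 16, 16]
step 6 (MUL): [14, 256]
step 7 (PUSH -72): [14, 256, -72]
step 8 (DROP): [14, 256]
step 9 (SWAP): [256, 14]
step 10 (MUL): [3584]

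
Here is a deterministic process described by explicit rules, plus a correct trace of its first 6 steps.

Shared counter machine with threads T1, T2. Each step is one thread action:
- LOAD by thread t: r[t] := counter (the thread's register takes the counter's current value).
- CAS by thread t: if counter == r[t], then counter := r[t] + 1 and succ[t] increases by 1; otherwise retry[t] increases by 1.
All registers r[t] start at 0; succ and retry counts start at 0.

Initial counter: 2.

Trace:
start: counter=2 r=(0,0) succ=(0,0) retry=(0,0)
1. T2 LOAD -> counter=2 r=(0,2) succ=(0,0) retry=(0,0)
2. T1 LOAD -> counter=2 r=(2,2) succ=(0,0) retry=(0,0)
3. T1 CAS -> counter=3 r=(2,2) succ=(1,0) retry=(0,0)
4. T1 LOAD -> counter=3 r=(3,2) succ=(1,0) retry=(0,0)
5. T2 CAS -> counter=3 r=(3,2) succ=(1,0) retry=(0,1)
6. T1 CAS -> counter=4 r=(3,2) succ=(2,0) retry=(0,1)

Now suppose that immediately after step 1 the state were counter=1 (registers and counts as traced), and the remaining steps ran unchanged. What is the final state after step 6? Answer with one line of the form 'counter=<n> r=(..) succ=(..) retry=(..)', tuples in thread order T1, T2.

state after step 1 := counter=1 r=(0,2) succ=(0,0) retry=(0,0)
2. T1 LOAD -> counter=1 r=(1,2) succ=(0,0) retry=(0,0)
3. T1 CAS -> counter=2 r=(1,2) succ=(1,0) retry=(0,0)
4. T1 LOAD -> counter=2 r=(2,2) succ=(1,0) retry=(0,0)
5. T2 CAS -> counter=3 r=(2,2) succ=(1,1) retry=(0,0)
6. T1 CAS -> counter=3 r=(2,2) succ=(1,1) retry=(1,0)

counter=3 r=(2,2) succ=(1,1) retry=(1,0)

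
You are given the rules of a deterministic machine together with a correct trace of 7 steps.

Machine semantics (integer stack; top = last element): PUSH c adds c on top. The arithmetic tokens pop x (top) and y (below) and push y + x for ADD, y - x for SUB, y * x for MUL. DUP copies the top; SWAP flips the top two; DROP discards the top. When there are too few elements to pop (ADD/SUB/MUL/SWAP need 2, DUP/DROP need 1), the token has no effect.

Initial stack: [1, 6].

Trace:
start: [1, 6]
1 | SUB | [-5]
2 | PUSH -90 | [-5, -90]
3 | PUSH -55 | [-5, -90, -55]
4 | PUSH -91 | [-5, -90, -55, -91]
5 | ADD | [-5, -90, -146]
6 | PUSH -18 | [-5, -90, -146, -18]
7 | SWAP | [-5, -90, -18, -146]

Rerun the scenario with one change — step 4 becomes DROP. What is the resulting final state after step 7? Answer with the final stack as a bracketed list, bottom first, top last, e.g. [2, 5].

(re-executing from step 4 with the substitution; state before step 4: [-5, -90, -55])
4 | DROP | [-5, -90]
5 | ADD | [-95]
6 | PUSH -18 | [-95, -18]
7 | SWAP | [-18, -95]

[-18, -95]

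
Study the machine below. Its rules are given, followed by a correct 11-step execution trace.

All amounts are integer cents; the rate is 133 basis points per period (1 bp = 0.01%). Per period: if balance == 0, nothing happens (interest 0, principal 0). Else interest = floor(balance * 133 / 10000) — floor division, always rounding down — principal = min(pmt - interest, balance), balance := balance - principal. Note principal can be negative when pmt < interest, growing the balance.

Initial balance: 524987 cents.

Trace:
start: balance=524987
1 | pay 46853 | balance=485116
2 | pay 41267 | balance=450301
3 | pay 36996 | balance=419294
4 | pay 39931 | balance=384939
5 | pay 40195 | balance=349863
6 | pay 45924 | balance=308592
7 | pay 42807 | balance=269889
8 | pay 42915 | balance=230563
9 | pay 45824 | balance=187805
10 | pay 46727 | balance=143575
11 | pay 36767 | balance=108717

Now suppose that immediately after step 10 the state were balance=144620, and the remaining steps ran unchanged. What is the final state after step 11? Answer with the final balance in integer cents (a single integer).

state after step 10 := balance=144620
11 | pay 36767 | balance=109776

109776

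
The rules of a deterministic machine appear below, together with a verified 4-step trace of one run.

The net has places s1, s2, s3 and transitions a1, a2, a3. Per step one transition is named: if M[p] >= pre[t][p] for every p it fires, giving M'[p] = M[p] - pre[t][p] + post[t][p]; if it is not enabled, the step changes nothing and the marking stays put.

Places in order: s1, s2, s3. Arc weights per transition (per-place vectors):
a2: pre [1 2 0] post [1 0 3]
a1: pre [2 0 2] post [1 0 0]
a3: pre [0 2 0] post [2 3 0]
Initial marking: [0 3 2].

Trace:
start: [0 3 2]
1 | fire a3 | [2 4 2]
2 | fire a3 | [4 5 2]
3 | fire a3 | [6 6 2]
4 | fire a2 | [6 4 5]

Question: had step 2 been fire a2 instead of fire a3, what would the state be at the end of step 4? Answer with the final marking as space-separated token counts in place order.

(re-executing from step 2 with the substitution; state before step 2: [2 4 2])
2 | fire a2 | [2 2 5]
3 | fire a3 | [4 3 5]
4 | fire a2 | [4 1 8]

4 1 8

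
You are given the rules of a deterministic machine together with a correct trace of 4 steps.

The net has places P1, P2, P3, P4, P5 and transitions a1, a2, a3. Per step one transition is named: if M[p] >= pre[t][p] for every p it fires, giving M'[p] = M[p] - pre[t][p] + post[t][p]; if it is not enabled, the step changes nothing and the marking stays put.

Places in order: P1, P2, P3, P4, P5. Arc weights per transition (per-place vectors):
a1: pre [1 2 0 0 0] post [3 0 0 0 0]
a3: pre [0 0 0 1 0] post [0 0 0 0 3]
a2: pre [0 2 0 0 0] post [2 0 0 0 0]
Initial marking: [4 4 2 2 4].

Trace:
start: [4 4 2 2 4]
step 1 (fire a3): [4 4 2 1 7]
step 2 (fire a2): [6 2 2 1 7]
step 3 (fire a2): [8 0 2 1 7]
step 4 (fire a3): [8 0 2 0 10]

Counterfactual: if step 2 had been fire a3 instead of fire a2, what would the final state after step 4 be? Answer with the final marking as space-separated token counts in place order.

6 2 2 0 10

(re-executing from step 2 with the substitution; state before step 2: [4 4 2 1 7])
step 2 (fire a3): [4 4 2 0 10]
step 3 (fire a2): [6 2 2 0 10]
step 4 (fire a3): [6 2 2 0 10]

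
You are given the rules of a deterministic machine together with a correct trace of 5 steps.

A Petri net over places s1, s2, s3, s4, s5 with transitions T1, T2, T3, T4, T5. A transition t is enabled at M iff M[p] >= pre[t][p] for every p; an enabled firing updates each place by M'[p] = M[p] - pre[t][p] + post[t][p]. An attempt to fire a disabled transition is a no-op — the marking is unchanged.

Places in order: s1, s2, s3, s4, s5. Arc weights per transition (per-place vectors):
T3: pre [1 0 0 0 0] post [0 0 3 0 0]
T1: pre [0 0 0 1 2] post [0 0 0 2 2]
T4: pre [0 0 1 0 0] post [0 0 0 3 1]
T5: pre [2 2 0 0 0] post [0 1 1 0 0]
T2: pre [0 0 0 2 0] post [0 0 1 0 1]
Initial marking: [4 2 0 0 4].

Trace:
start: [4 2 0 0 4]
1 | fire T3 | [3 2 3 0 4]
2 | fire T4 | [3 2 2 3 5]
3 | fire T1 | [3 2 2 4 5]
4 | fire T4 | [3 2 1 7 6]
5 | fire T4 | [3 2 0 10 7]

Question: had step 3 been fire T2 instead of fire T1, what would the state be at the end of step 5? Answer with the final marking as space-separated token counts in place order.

3 2 1 7 8

(re-executing from step 3 with the substitution; state before step 3: [3 2 2 3 5])
3 | fire T2 | [3 2 3 1 6]
4 | fire T4 | [3 2 2 4 7]
5 | fire T4 | [3 2 1 7 8]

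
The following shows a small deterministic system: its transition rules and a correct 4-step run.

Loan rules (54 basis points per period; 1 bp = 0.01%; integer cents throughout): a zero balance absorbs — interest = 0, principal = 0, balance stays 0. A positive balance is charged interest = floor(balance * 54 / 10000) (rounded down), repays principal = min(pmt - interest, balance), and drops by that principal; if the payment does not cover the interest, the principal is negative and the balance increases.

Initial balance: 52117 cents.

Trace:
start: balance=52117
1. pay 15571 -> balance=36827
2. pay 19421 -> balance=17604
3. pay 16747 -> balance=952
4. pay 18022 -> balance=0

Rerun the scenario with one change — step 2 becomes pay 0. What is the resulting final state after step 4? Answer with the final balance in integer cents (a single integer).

2565

(re-executing from step 2 with the substitution; state before step 2: balance=36827)
2. pay 0 -> balance=37025
3. pay 16747 -> balance=20477
4. pay 18022 -> balance=2565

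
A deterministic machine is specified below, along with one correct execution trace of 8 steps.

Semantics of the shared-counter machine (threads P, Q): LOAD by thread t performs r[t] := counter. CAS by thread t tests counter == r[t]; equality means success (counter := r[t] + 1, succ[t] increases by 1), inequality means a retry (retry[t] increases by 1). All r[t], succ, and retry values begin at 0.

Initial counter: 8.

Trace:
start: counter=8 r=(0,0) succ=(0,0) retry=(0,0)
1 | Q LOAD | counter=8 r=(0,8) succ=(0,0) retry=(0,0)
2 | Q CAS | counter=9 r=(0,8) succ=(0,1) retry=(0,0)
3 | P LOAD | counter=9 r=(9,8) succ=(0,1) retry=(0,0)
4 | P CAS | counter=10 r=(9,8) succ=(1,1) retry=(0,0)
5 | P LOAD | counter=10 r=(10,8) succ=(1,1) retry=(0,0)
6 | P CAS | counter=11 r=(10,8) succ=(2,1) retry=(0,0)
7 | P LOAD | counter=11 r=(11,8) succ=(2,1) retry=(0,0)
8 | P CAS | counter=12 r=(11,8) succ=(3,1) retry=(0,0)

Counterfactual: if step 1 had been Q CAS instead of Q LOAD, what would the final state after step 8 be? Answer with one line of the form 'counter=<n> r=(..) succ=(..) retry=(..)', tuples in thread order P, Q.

counter=11 r=(10,0) succ=(3,0) retry=(0,2)

(re-executing from step 1 with the substitution; state before step 1: counter=8 r=(0,0) succ=(0,0) retry=(0,0))
1 | Q CAS | counter=8 r=(0,0) succ=(0,0) retry=(0,1)
2 | Q CAS | counter=8 r=(0,0) succ=(0,0) retry=(0,2)
3 | P LOAD | counter=8 r=(8,0) succ=(0,0) retry=(0,2)
4 | P CAS | counter=9 r=(8,0) succ=(1,0) retry=(0,2)
5 | P LOAD | counter=9 r=(9,0) succ=(1,0) retry=(0,2)
6 | P CAS | counter=10 r=(9,0) succ=(2,0) retry=(0,2)
7 | P LOAD | counter=10 r=(10,0) succ=(2,0) retry=(0,2)
8 | P CAS | counter=11 r=(10,0) succ=(3,0) retry=(0,2)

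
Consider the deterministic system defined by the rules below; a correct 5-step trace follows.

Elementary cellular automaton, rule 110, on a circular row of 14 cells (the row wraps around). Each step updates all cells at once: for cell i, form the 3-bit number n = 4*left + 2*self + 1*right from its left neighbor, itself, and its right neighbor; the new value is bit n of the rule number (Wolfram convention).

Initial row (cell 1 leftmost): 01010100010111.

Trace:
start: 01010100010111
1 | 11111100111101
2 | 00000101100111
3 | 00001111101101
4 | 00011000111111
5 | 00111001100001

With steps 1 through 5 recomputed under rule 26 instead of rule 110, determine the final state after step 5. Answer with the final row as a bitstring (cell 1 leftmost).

01101001000000

(re-executing steps 1..5 under rule 26; state before step 1: 01010100010111)
1 | 00000010100100
2 | 00000100011010
3 | 00001010110001
4 | 10010000101010
5 | 01101001000000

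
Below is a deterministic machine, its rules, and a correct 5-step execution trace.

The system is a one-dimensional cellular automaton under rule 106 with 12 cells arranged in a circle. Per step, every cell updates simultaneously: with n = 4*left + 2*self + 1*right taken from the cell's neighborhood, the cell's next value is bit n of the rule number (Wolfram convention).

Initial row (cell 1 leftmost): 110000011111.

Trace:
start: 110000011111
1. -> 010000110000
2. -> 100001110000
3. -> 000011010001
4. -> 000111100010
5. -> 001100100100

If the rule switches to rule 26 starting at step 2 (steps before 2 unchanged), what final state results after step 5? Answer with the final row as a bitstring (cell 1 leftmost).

001011000101

(re-executing steps 2..5 under rule 26; state before step 2: 010000110000)
2. -> 101001101000
3. -> 000111000101
4. -> 101100101000
5. -> 001011000101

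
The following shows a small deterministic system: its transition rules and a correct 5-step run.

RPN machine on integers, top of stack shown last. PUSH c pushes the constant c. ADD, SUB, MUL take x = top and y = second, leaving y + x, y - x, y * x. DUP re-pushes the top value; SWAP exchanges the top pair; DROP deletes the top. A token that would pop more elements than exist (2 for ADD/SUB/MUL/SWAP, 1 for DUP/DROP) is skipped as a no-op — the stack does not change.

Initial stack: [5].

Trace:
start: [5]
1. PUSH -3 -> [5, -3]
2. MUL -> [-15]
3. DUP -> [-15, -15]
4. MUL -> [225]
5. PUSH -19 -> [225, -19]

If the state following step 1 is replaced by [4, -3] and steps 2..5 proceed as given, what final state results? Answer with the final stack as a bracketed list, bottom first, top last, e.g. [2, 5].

state after step 1 := [4, -3]
2. MUL -> [-12]
3. DUP -> [-12, -12]
4. MUL -> [144]
5. PUSH -19 -> [144, -19]

[144, -19]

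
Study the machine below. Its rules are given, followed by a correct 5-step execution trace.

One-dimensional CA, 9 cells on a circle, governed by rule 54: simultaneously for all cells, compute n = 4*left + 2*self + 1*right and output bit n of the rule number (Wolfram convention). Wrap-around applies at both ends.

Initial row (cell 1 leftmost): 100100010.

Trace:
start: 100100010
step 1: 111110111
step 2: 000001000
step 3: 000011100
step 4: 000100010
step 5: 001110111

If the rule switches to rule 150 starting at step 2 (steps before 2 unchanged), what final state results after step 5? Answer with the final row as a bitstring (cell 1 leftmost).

(re-executing steps 2..5 under rule 150; state before step 2: 111110111)
step 2: 111100011
step 3: 111010101
step 4: 110010100
step 5: 001110111

001110111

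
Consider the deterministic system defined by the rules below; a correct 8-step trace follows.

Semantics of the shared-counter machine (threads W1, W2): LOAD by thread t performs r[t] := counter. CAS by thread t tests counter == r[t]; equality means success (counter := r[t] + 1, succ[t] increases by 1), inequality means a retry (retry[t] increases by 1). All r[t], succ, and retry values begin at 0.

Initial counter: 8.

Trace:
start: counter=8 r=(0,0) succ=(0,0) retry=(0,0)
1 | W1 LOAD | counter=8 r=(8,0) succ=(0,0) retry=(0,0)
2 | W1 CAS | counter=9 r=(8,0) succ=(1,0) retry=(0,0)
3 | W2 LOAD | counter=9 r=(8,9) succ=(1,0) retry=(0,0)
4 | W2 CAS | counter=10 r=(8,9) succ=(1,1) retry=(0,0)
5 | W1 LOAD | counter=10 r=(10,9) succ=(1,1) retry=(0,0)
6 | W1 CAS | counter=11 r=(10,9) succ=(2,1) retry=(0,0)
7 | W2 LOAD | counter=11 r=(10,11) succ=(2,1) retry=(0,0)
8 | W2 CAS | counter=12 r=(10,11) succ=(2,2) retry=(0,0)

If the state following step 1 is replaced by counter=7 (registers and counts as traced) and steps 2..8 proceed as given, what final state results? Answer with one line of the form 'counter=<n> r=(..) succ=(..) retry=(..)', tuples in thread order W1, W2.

counter=10 r=(8,9) succ=(1,2) retry=(1,0)

state after step 1 := counter=7 r=(8,0) succ=(0,0) retry=(0,0)
2 | W1 CAS | counter=7 r=(8,0) succ=(0,0) retry=(1,0)
3 | W2 LOAD | counter=7 r=(8,7) succ=(0,0) retry=(1,0)
4 | W2 CAS | counter=8 r=(8,7) succ=(0,1) retry=(1,0)
5 | W1 LOAD | counter=8 r=(8,7) succ=(0,1) retry=(1,0)
6 | W1 CAS | counter=9 r=(8,7) succ=(1,1) retry=(1,0)
7 | W2 LOAD | counter=9 r=(8,9) succ=(1,1) retry=(1,0)
8 | W2 CAS | counter=10 r=(8,9) succ=(1,2) retry=(1,0)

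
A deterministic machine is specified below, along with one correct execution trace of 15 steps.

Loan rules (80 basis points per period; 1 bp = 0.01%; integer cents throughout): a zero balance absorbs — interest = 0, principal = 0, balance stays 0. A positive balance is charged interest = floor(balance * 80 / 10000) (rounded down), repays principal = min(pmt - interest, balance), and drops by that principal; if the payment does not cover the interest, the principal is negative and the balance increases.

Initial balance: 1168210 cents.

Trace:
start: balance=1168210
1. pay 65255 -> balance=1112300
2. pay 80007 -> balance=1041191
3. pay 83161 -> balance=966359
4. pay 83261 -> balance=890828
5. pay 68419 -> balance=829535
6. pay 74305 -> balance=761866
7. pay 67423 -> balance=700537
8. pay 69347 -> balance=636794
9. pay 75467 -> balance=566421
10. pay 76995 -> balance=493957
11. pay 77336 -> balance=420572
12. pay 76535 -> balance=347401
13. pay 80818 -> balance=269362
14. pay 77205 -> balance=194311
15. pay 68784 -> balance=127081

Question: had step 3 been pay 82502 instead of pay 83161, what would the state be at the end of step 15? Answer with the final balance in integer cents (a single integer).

127806

(re-executing from step 3 with the substitution; state before step 3: balance=1041191)
3. pay 82502 -> balance=967018
4. pay 83261 -> balance=891493
5. pay 68419 -> balance=830205
6. pay 74305 -> balance=762541
7. pay 67423 -> balance=701218
8. pay 69347 -> balance=637480
9. pay 75467 -> balance=567112
10. pay 76995 -> balance=494653
11. pay 77336 -> balance=421274
12. pay 76535 -> balance=348109
13. pay 80818 -> balance=270075
14. pay 77205 -> balance=195030
15. pay 68784 -> balance=127806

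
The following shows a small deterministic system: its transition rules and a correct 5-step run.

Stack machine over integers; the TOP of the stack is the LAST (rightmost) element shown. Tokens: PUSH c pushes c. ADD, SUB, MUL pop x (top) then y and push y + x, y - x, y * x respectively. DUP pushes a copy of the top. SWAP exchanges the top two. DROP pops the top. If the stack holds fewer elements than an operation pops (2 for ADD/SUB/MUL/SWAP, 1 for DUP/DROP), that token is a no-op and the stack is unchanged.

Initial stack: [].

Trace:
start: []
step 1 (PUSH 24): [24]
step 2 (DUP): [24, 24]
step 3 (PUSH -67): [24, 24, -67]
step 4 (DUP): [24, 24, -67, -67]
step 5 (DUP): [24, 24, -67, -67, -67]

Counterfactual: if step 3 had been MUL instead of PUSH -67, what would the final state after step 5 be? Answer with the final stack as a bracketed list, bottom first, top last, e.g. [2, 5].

[576, 576, 576]

(re-executing from step 3 with the substitution; state before step 3: [24, 24])
step 3 (MUL): [576]
step 4 (DUP): [576, 576]
step 5 (DUP): [576, 576, 576]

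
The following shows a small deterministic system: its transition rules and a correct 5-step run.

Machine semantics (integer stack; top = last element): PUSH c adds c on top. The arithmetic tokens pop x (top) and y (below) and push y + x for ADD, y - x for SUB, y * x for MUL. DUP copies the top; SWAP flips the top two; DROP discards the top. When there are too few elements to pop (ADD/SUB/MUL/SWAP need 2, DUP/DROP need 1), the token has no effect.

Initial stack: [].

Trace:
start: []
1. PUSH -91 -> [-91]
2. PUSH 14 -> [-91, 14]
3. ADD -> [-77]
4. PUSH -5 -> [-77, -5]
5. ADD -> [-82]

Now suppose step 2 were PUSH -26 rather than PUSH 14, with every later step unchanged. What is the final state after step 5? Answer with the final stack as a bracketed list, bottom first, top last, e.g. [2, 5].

[-122]

(re-executing from step 2 with the substitution; state before step 2: [-91])
2. PUSH -26 -> [-91, -26]
3. ADD -> [-117]
4. PUSH -5 -> [-117, -5]
5. ADD -> [-122]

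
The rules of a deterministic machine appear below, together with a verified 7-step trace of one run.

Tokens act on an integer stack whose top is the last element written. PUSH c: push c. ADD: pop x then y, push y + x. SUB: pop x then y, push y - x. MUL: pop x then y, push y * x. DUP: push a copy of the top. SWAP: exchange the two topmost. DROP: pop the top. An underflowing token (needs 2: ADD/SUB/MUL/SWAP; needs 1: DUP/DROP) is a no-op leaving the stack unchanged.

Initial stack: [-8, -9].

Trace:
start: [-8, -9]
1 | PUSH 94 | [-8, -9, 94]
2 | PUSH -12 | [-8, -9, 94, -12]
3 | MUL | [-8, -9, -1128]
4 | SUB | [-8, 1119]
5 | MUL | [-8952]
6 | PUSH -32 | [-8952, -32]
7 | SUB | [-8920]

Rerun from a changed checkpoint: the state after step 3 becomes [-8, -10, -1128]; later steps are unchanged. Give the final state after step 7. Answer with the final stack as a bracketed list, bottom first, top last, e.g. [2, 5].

[-8912]

state after step 3 := [-8, -10, -1128]
4 | SUB | [-8, 1118]
5 | MUL | [-8944]
6 | PUSH -32 | [-8944, -32]
7 | SUB | [-8912]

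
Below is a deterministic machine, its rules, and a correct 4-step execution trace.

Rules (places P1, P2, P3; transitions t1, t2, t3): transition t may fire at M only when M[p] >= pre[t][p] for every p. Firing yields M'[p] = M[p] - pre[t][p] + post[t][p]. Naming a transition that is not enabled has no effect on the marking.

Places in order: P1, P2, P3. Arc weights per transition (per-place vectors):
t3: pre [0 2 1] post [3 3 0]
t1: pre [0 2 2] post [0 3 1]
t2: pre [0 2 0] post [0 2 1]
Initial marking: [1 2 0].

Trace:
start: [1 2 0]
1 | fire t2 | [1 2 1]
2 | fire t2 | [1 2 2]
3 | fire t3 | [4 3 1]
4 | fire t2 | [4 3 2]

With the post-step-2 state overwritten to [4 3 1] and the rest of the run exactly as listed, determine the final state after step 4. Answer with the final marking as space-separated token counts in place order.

state after step 2 := [4 3 1]
3 | fire t3 | [7 4 0]
4 | fire t2 | [7 4 1]

7 4 1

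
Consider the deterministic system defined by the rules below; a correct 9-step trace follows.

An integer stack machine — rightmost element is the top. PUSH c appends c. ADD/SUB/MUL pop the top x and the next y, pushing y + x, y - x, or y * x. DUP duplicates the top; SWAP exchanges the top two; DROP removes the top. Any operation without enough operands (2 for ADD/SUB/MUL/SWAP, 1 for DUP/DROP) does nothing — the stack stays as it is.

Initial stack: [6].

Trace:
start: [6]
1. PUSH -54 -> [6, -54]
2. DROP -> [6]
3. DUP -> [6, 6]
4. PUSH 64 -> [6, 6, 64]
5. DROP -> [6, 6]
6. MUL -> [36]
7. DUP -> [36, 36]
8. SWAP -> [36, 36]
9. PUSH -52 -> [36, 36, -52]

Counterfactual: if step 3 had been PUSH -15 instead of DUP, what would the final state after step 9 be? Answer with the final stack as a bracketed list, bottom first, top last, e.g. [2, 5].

(re-executing from step 3 with the substitution; state before step 3: [6])
3. PUSH -15 -> [6, -15]
4. PUSH 64 -> [6, -15, 64]
5. DROP -> [6, -15]
6. MUL -> [-90]
7. DUP -> [-90, -90]
8. SWAP -> [-90, -90]
9. PUSH -52 -> [-90, -90, -52]

[-90, -90, -52]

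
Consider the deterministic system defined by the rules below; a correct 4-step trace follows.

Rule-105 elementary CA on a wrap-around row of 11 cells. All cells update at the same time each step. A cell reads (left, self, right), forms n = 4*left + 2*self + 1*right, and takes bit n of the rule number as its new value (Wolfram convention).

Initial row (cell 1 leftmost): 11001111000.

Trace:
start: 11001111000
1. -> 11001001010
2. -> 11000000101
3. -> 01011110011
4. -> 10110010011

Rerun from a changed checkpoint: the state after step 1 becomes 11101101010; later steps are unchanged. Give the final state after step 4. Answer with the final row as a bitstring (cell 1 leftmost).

state after step 1 := 11101101010
2. -> 10111110101
3. -> 11100011011
4. -> 00101011110

00101011110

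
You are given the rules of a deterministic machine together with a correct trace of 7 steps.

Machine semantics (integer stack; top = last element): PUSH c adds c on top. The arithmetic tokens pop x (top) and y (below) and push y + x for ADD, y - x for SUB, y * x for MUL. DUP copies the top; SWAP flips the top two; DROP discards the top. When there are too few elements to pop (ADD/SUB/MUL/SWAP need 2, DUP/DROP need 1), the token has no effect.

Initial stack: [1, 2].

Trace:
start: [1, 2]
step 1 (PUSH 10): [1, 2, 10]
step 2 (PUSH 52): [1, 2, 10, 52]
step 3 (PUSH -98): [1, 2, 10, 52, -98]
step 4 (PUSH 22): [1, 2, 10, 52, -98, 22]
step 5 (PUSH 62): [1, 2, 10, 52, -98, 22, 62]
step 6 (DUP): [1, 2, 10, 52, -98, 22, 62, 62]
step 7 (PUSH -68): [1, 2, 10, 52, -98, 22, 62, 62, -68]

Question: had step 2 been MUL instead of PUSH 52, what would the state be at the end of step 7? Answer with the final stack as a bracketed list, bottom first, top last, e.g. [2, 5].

[1, 20, -98, 22, 62, 62, -68]

(re-executing from step 2 with the substitution; state before step 2: [1, 2, 10])
step 2 (MUL): [1, 20]
step 3 (PUSH -98): [1, 20, -98]
step 4 (PUSH 22): [1, 20, -98, 22]
step 5 (PUSH 62): [1, 20, -98, 22, 62]
step 6 (DUP): [1, 20, -98, 22, 62, 62]
step 7 (PUSH -68): [1, 20, -98, 22, 62, 62, -68]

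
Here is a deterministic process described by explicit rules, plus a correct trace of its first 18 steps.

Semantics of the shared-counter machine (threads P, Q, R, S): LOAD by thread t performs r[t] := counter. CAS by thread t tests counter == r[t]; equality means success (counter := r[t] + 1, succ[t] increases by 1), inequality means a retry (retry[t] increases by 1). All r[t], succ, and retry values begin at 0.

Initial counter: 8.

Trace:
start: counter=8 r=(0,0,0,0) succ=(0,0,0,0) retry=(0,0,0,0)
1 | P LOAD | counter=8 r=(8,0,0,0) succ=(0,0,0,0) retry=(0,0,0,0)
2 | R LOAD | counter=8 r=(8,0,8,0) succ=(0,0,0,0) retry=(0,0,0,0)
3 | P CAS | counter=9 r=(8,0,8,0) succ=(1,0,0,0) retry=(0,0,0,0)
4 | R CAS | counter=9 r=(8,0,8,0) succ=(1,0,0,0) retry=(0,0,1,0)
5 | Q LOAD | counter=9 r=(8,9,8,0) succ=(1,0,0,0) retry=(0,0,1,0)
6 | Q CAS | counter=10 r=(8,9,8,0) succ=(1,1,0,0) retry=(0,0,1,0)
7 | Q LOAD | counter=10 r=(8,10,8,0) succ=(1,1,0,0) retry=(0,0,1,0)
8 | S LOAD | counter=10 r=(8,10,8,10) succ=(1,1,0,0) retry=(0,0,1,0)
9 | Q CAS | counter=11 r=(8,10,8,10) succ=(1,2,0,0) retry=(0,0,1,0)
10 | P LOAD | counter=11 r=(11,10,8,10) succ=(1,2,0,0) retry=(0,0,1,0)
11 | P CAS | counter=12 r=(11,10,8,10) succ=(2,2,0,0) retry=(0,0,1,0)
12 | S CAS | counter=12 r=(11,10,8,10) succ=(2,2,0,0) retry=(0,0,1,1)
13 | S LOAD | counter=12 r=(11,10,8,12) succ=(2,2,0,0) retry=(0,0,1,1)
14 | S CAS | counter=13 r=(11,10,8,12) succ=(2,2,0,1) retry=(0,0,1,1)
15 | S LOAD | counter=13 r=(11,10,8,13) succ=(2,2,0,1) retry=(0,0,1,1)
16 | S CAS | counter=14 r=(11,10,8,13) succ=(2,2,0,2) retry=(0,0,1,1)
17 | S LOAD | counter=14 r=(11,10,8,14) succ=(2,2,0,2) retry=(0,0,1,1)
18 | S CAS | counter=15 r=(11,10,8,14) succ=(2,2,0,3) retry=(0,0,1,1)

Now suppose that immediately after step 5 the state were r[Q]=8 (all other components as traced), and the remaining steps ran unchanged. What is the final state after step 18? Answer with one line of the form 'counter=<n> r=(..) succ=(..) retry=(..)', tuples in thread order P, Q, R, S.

state after step 5 := counter=9 r=(8,8,8,0) succ=(1,0,0,0) retry=(0,0,1,0)
6 | Q CAS | counter=9 r=(8,8,8,0) succ=(1,0,0,0) retry=(0,1,1,0)
7 | Q LOAD | counter=9 r=(8,9,8,0) succ=(1,0,0,0) retry=(0,1,1,0)
8 | S LOAD | counter=9 r=(8,9,8,9) succ=(1,0,0,0) retry=(0,1,1,0)
9 | Q CAS | counter=10 r=(8,9,8,9) succ=(1,1,0,0) retry=(0,1,1,0)
10 | P LOAD | counter=10 r=(10,9,8,9) succ=(1,1,0,0) retry=(0,1,1,0)
11 | P CAS | counter=11 r=(10,9,8,9) succ=(2,1,0,0) retry=(0,1,1,0)
12 | S CAS | counter=11 r=(10,9,8,9) succ=(2,1,0,0) retry=(0,1,1,1)
13 | S LOAD | counter=11 r=(10,9,8,11) succ=(2,1,0,0) retry=(0,1,1,1)
14 | S CAS | counter=12 r=(10,9,8,11) succ=(2,1,0,1) retry=(0,1,1,1)
15 | S LOAD | counter=12 r=(10,9,8,12) succ=(2,1,0,1) retry=(0,1,1,1)
16 | S CAS | counter=13 r=(10,9,8,12) succ=(2,1,0,2) retry=(0,1,1,1)
17 | S LOAD | counter=13 r=(10,9,8,13) succ=(2,1,0,2) retry=(0,1,1,1)
18 | S CAS | counter=14 r=(10,9,8,13) succ=(2,1,0,3) retry=(0,1,1,1)

counter=14 r=(10,9,8,13) succ=(2,1,0,3) retry=(0,1,1,1)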